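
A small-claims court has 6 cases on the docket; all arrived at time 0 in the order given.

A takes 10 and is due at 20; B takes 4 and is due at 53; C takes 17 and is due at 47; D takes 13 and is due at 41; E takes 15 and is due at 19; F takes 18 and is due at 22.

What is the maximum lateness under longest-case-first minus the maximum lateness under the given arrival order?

LPT (decreasing processing time): F C E D A B.
F: 0→18, due 22, lateness -4
C: 18→35, due 47, lateness -12
E: 35→50, due 19, lateness 31
D: 50→63, due 41, lateness 22
A: 63→73, due 20, lateness 53
B: 73→77, due 53, lateness 24
Maximum = 53.
FIFO (arrival order): A B C D E F.
A: 0→10, due 20, lateness -10
B: 10→14, due 53, lateness -39
C: 14→31, due 47, lateness -16
D: 31→44, due 41, lateness 3
E: 44→59, due 19, lateness 40
F: 59→77, due 22, lateness 55
Maximum = 55.
Difference = 53 − 55 = -2.

-2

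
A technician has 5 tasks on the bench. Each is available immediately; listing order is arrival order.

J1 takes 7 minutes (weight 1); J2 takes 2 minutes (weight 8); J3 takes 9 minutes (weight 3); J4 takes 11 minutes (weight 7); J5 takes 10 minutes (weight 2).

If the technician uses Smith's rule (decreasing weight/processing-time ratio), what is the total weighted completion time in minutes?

WSPT (decreasing weight/processing-time ratio): J2 J4 J3 J5 J1.
J2: finishes 2, weight 8, w·C = 16
J4: finishes 13, weight 7, w·C = 91
J3: finishes 22, weight 3, w·C = 66
J5: finishes 32, weight 2, w·C = 64
J1: finishes 39, weight 1, w·C = 39
Sum = 16+91+66+64+39 = 276.

276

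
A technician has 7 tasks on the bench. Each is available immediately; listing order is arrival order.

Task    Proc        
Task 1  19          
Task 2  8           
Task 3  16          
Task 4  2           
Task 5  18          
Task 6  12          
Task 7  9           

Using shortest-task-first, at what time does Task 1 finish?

SPT (increasing processing time): Task 4 Task 2 Task 7 Task 6 Task 3 Task 5 Task 1.
Task 4: 0→2
Task 2: 2→10
Task 7: 10→19
Task 6: 19→31
Task 3: 31→47
Task 5: 47→65
Task 1: 65→84

84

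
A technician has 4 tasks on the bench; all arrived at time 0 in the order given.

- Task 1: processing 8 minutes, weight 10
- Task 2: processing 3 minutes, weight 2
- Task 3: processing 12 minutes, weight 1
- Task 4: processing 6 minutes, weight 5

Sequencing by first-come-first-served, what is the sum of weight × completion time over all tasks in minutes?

270

FIFO (arrival order): Task 1 Task 2 Task 3 Task 4.
Task 1: finishes 8, weight 10, w·C = 80
Task 2: finishes 11, weight 2, w·C = 22
Task 3: finishes 23, weight 1, w·C = 23
Task 4: finishes 29, weight 5, w·C = 145
Sum = 80+22+23+145 = 270.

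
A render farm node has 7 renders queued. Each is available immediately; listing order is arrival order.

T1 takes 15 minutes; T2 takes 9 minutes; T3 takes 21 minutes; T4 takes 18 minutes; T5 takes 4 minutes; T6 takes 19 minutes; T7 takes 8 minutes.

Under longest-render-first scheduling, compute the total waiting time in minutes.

LPT (decreasing processing time): T3 T6 T4 T1 T2 T7 T5.
T3: waits 0, runs 0→21
T6: waits 21, runs 21→40
T4: waits 40, runs 40→58
T1: waits 58, runs 58→73
T2: waits 73, runs 73→82
T7: waits 82, runs 82→90
T5: waits 90, runs 90→94
Sum = 0+21+40+58+73+82+90 = 364.

364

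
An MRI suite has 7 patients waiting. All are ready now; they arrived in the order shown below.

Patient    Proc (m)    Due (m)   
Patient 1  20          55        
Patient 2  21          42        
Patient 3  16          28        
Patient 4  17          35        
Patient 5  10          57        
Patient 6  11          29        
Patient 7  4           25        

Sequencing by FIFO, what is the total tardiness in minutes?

235

FIFO (arrival order): Patient 1 Patient 2 Patient 3 Patient 4 Patient 5 Patient 6 Patient 7.
Patient 1: 0→20, due 55, tardiness 0
Patient 2: 20→41, due 42, tardiness 0
Patient 3: 41→57, due 28, tardiness 29
Patient 4: 57→74, due 35, tardiness 39
Patient 5: 74→84, due 57, tardiness 27
Patient 6: 84→95, due 29, tardiness 66
Patient 7: 95→99, due 25, tardiness 74
Sum = 0+0+29+39+27+66+74 = 235.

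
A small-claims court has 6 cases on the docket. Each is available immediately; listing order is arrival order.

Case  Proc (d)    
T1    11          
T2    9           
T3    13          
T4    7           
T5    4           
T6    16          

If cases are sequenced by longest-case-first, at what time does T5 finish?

LPT (decreasing processing time): T6 T3 T1 T2 T4 T5.
T6: 0→16
T3: 16→29
T1: 29→40
T2: 40→49
T4: 49→56
T5: 56→60

60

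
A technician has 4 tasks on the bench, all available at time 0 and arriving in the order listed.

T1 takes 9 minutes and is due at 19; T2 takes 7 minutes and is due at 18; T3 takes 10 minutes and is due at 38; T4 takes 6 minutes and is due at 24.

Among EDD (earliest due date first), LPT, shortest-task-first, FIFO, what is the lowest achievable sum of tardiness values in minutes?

EDD (increasing due date): T2 T1 T4 T3.
T2: 0→7, due 18, tardiness 0
T1: 7→16, due 19, tardiness 0
T4: 16→22, due 24, tardiness 0
T3: 22→32, due 38, tardiness 0
Sum = 0+0+0+0 = 0.
LPT (decreasing processing time): T3 T1 T2 T4.
T3: 0→10, due 38, tardiness 0
T1: 10→19, due 19, tardiness 0
T2: 19→26, due 18, tardiness 8
T4: 26→32, due 24, tardiness 8
Sum = 0+0+8+8 = 16.
SPT (increasing processing time): T4 T2 T1 T3.
T4: 0→6, due 24, tardiness 0
T2: 6→13, due 18, tardiness 0
T1: 13→22, due 19, tardiness 3
T3: 22→32, due 38, tardiness 0
Sum = 0+0+3+0 = 3.
FIFO (arrival order): T1 T2 T3 T4.
T1: 0→9, due 19, tardiness 0
T2: 9→16, due 18, tardiness 0
T3: 16→26, due 38, tardiness 0
T4: 26→32, due 24, tardiness 8
Sum = 0+0+0+8 = 8.
EDD 0, LPT 16, SPT 3, FIFO 8 → minimum 0.

0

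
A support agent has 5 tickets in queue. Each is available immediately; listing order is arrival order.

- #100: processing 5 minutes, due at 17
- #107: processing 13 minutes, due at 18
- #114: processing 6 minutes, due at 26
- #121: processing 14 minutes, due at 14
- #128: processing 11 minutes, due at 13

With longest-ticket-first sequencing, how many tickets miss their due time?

4

LPT (decreasing processing time): #121 #107 #128 #114 #100.
#121: 0→14, due 14, tardiness 0
#107: 14→27, due 18, tardiness 9
#128: 27→38, due 13, tardiness 25
#114: 38→44, due 26, tardiness 18
#100: 44→49, due 17, tardiness 32
Late tickets: 4.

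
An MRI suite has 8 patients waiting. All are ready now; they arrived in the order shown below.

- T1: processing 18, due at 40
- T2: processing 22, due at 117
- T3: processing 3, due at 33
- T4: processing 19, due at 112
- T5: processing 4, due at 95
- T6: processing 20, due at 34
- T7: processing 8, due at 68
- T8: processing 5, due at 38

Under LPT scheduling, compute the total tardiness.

187

LPT (decreasing processing time): T2 T6 T4 T1 T7 T8 T5 T3.
T2: 0→22, due 117, tardiness 0
T6: 22→42, due 34, tardiness 8
T4: 42→61, due 112, tardiness 0
T1: 61→79, due 40, tardiness 39
T7: 79→87, due 68, tardiness 19
T8: 87→92, due 38, tardiness 54
T5: 92→96, due 95, tardiness 1
T3: 96→99, due 33, tardiness 66
Sum = 0+8+0+39+19+54+1+66 = 187.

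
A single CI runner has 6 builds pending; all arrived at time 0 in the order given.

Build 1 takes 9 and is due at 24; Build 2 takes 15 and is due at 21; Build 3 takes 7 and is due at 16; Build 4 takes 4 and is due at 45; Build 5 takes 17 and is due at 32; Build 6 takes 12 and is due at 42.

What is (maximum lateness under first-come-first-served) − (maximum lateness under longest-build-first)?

FIFO (arrival order): Build 1 Build 2 Build 3 Build 4 Build 5 Build 6.
Build 1: 0→9, due 24, lateness -15
Build 2: 9→24, due 21, lateness 3
Build 3: 24→31, due 16, lateness 15
Build 4: 31→35, due 45, lateness -10
Build 5: 35→52, due 32, lateness 20
Build 6: 52→64, due 42, lateness 22
Maximum = 22.
LPT (decreasing processing time): Build 5 Build 2 Build 6 Build 1 Build 3 Build 4.
Build 5: 0→17, due 32, lateness -15
Build 2: 17→32, due 21, lateness 11
Build 6: 32→44, due 42, lateness 2
Build 1: 44→53, due 24, lateness 29
Build 3: 53→60, due 16, lateness 44
Build 4: 60→64, due 45, lateness 19
Maximum = 44.
Difference = 22 − 44 = -22.

-22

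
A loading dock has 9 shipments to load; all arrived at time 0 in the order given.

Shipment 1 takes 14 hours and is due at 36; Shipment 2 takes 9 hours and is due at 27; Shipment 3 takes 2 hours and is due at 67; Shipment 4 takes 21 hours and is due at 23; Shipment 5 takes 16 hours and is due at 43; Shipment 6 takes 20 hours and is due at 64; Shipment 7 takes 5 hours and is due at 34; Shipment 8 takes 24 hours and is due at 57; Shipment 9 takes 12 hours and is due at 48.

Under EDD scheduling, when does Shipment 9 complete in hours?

EDD (increasing due date): Shipment 4 Shipment 2 Shipment 7 Shipment 1 Shipment 5 Shipment 9 Shipment 8 Shipment 6 Shipment 3.
Shipment 4: 0→21
Shipment 2: 21→30
Shipment 7: 30→35
Shipment 1: 35→49
Shipment 5: 49→65
Shipment 9: 65→77

77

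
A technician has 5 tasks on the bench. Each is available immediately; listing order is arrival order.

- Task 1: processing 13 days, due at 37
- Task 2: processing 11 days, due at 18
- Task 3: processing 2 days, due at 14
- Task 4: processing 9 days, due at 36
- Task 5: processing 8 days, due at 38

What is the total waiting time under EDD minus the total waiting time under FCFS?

EDD (increasing due date): Task 3 Task 2 Task 4 Task 1 Task 5.
Task 3: waits 0, runs 0→2
Task 2: waits 2, runs 2→13
Task 4: waits 13, runs 13→22
Task 1: waits 22, runs 22→35
Task 5: waits 35, runs 35→43
Sum = 0+2+13+22+35 = 72.
FIFO (arrival order): Task 1 Task 2 Task 3 Task 4 Task 5.
Task 1: waits 0, runs 0→13
Task 2: waits 13, runs 13→24
Task 3: waits 24, runs 24→26
Task 4: waits 26, runs 26→35
Task 5: waits 35, runs 35→43
Sum = 0+13+24+26+35 = 98.
Difference = 72 − 98 = -26.

-26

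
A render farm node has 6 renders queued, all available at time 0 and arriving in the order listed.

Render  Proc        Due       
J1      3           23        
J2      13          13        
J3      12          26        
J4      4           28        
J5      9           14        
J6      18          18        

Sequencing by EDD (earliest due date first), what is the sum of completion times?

EDD (increasing due date): J2 J5 J6 J1 J3 J4.
J2: 0→13
J5: 13→22
J6: 22→40
J1: 40→43
J3: 43→55
J4: 55→59
Sum = 13+22+40+43+55+59 = 232.

232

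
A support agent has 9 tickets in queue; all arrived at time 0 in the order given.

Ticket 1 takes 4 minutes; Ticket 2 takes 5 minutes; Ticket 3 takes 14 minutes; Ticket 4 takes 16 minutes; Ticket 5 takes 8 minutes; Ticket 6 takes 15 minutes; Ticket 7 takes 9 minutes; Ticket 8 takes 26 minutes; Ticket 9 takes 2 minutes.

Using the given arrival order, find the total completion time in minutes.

451

FIFO (arrival order): Ticket 1 Ticket 2 Ticket 3 Ticket 4 Ticket 5 Ticket 6 Ticket 7 Ticket 8 Ticket 9.
Ticket 1: 0→4
Ticket 2: 4→9
Ticket 3: 9→23
Ticket 4: 23→39
Ticket 5: 39→47
Ticket 6: 47→62
Ticket 7: 62→71
Ticket 8: 71→97
Ticket 9: 97→99
Sum = 4+9+23+39+47+62+71+97+99 = 451.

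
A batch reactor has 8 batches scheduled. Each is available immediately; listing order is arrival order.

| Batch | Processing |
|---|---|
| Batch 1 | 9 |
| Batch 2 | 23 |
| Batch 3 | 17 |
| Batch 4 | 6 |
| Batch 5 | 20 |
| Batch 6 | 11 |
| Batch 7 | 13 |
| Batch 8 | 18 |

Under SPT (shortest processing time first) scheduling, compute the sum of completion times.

427

SPT (increasing processing time): Batch 4 Batch 1 Batch 6 Batch 7 Batch 3 Batch 8 Batch 5 Batch 2.
Batch 4: 0→6
Batch 1: 6→15
Batch 6: 15→26
Batch 7: 26→39
Batch 3: 39→56
Batch 8: 56→74
Batch 5: 74→94
Batch 2: 94→117
Sum = 6+15+26+39+56+74+94+117 = 427.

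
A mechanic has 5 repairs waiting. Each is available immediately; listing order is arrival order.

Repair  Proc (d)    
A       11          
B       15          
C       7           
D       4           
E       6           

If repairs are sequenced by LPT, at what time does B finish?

LPT (decreasing processing time): B A C E D.
B: 0→15

15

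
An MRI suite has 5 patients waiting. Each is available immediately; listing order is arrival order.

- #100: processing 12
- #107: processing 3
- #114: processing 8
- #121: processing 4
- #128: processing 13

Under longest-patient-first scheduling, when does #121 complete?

37

LPT (decreasing processing time): #128 #100 #114 #121 #107.
#128: 0→13
#100: 13→25
#114: 25→33
#121: 33→37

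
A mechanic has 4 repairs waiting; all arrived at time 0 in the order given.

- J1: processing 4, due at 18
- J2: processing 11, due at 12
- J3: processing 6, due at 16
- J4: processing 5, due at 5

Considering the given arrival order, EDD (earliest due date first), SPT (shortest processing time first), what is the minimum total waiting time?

FIFO (arrival order): J1 J2 J3 J4.
J1: waits 0, runs 0→4
J2: waits 4, runs 4→15
J3: waits 15, runs 15→21
J4: waits 21, runs 21→26
Sum = 0+4+15+21 = 40.
EDD (increasing due date): J4 J2 J3 J1.
J4: waits 0, runs 0→5
J2: waits 5, runs 5→16
J3: waits 16, runs 16→22
J1: waits 22, runs 22→26
Sum = 0+5+16+22 = 43.
SPT (increasing processing time): J1 J4 J3 J2.
J1: waits 0, runs 0→4
J4: waits 4, runs 4→9
J3: waits 9, runs 9→15
J2: waits 15, runs 15→26
Sum = 0+4+9+15 = 28.
FIFO 40, EDD 43, SPT 28 → minimum 28.

28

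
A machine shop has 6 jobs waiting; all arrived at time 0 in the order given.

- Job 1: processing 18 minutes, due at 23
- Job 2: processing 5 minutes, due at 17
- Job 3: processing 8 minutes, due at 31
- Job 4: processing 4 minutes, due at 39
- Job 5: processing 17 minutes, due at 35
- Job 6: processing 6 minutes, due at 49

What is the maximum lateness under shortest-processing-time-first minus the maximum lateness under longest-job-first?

-2

SPT (increasing processing time): Job 4 Job 2 Job 6 Job 3 Job 5 Job 1.
Job 4: 0→4, due 39, lateness -35
Job 2: 4→9, due 17, lateness -8
Job 6: 9→15, due 49, lateness -34
Job 3: 15→23, due 31, lateness -8
Job 5: 23→40, due 35, lateness 5
Job 1: 40→58, due 23, lateness 35
Maximum = 35.
LPT (decreasing processing time): Job 1 Job 5 Job 3 Job 6 Job 2 Job 4.
Job 1: 0→18, due 23, lateness -5
Job 5: 18→35, due 35, lateness 0
Job 3: 35→43, due 31, lateness 12
Job 6: 43→49, due 49, lateness 0
Job 2: 49→54, due 17, lateness 37
Job 4: 54→58, due 39, lateness 19
Maximum = 37.
Difference = 35 − 37 = -2.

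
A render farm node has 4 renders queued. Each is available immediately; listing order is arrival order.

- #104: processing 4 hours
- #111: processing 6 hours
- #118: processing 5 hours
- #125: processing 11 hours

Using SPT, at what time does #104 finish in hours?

SPT (increasing processing time): #104 #118 #111 #125.
#104: 0→4

4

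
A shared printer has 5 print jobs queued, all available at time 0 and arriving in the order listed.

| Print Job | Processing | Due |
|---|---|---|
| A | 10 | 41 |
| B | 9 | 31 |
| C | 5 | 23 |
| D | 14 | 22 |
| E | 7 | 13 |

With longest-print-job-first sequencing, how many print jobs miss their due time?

3

LPT (decreasing processing time): D A B E C.
D: 0→14, due 22, tardiness 0
A: 14→24, due 41, tardiness 0
B: 24→33, due 31, tardiness 2
E: 33→40, due 13, tardiness 27
C: 40→45, due 23, tardiness 22
Late print jobs: 3.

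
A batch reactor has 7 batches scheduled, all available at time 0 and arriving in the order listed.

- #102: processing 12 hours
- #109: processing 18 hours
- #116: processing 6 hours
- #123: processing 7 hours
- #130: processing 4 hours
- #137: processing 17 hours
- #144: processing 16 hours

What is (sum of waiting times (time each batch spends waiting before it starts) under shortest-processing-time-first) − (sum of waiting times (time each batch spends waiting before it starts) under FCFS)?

SPT (increasing processing time): #130 #116 #123 #102 #144 #137 #109.
#130: waits 0, runs 0→4
#116: waits 4, runs 4→10
#123: waits 10, runs 10→17
#102: waits 17, runs 17→29
#144: waits 29, runs 29→45
#137: waits 45, runs 45→62
#109: waits 62, runs 62→80
Sum = 0+4+10+17+29+45+62 = 167.
FIFO (arrival order): #102 #109 #116 #123 #130 #137 #144.
#102: waits 0, runs 0→12
#109: waits 12, runs 12→30
#116: waits 30, runs 30→36
#123: waits 36, runs 36→43
#130: waits 43, runs 43→47
#137: waits 47, runs 47→64
#144: waits 64, runs 64→80
Sum = 0+12+30+36+43+47+64 = 232.
Difference = 167 − 232 = -65.

-65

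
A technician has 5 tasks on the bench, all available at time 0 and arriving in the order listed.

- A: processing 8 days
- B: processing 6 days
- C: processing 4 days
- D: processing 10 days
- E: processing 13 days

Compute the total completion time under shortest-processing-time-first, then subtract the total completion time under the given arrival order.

-8

SPT (increasing processing time): C B A D E.
C: 0→4
B: 4→10
A: 10→18
D: 18→28
E: 28→41
Sum = 4+10+18+28+41 = 101.
FIFO (arrival order): A B C D E.
A: 0→8
B: 8→14
C: 14→18
D: 18→28
E: 28→41
Sum = 8+14+18+28+41 = 109.
Difference = 101 − 109 = -8.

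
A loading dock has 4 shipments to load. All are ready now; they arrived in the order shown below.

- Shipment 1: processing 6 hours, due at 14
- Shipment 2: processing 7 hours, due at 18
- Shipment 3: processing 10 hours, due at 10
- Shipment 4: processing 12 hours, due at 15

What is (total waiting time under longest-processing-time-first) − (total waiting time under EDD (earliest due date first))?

9

LPT (decreasing processing time): Shipment 4 Shipment 3 Shipment 2 Shipment 1.
Shipment 4: waits 0, runs 0→12
Shipment 3: waits 12, runs 12→22
Shipment 2: waits 22, runs 22→29
Shipment 1: waits 29, runs 29→35
Sum = 0+12+22+29 = 63.
EDD (increasing due date): Shipment 3 Shipment 1 Shipment 4 Shipment 2.
Shipment 3: waits 0, runs 0→10
Shipment 1: waits 10, runs 10→16
Shipment 4: waits 16, runs 16→28
Shipment 2: waits 28, runs 28→35
Sum = 0+10+16+28 = 54.
Difference = 63 − 54 = 9.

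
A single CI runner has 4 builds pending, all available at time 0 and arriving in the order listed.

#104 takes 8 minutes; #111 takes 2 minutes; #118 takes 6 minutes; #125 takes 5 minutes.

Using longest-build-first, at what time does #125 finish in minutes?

LPT (decreasing processing time): #104 #118 #125 #111.
#104: 0→8
#118: 8→14
#125: 14→19

19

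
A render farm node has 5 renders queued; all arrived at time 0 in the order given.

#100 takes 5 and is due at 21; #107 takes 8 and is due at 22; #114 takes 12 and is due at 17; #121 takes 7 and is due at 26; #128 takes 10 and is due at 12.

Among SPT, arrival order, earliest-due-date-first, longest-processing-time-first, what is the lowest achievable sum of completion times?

109

SPT (increasing processing time): #100 #121 #107 #128 #114.
#100: 0→5
#121: 5→12
#107: 12→20
#128: 20→30
#114: 30→42
Sum = 5+12+20+30+42 = 109.
FIFO (arrival order): #100 #107 #114 #121 #128.
#100: 0→5
#107: 5→13
#114: 13→25
#121: 25→32
#128: 32→42
Sum = 5+13+25+32+42 = 117.
EDD (increasing due date): #128 #114 #100 #107 #121.
#128: 0→10
#114: 10→22
#100: 22→27
#107: 27→35
#121: 35→42
Sum = 10+22+27+35+42 = 136.
LPT (decreasing processing time): #114 #128 #107 #121 #100.
#114: 0→12
#128: 12→22
#107: 22→30
#121: 30→37
#100: 37→42
Sum = 12+22+30+37+42 = 143.
SPT 109, FIFO 117, EDD 136, LPT 143 → minimum 109.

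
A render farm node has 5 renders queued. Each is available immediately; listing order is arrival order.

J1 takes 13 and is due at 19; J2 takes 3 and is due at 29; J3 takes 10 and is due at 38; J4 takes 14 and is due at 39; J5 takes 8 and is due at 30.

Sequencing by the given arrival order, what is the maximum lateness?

18

FIFO (arrival order): J1 J2 J3 J4 J5.
J1: 0→13, due 19, lateness -6
J2: 13→16, due 29, lateness -13
J3: 16→26, due 38, lateness -12
J4: 26→40, due 39, lateness 1
J5: 40→48, due 30, lateness 18
Maximum = 18.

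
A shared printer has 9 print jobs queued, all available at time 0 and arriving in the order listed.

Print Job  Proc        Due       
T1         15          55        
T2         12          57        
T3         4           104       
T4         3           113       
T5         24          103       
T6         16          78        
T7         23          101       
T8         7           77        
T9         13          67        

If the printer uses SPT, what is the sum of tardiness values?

SPT (increasing processing time): T4 T3 T8 T2 T9 T1 T6 T7 T5.
T4: 0→3, due 113, tardiness 0
T3: 3→7, due 104, tardiness 0
T8: 7→14, due 77, tardiness 0
T2: 14→26, due 57, tardiness 0
T9: 26→39, due 67, tardiness 0
T1: 39→54, due 55, tardiness 0
T6: 54→70, due 78, tardiness 0
T7: 70→93, due 101, tardiness 0
T5: 93→117, due 103, tardiness 14
Sum = 0+0+0+0+0+0+0+0+14 = 14.

14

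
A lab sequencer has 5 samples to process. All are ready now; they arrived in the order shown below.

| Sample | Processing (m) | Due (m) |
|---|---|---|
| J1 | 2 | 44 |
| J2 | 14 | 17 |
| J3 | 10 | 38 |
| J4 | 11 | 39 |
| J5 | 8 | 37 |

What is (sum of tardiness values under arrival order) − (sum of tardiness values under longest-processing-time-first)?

FIFO (arrival order): J1 J2 J3 J4 J5.
J1: 0→2, due 44, tardiness 0
J2: 2→16, due 17, tardiness 0
J3: 16→26, due 38, tardiness 0
J4: 26→37, due 39, tardiness 0
J5: 37→45, due 37, tardiness 8
Sum = 0+0+0+0+8 = 8.
LPT (decreasing processing time): J2 J4 J3 J5 J1.
J2: 0→14, due 17, tardiness 0
J4: 14→25, due 39, tardiness 0
J3: 25→35, due 38, tardiness 0
J5: 35→43, due 37, tardiness 6
J1: 43→45, due 44, tardiness 1
Sum = 0+0+0+6+1 = 7.
Difference = 8 − 7 = 1.

1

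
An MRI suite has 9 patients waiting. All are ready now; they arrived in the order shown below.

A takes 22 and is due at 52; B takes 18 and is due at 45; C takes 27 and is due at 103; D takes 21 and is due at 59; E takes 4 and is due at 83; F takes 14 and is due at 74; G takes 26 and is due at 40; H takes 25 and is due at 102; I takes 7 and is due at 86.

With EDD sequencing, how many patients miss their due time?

7

EDD (increasing due date): G B A D F E I H C.
G: 0→26, due 40, tardiness 0
B: 26→44, due 45, tardiness 0
A: 44→66, due 52, tardiness 14
D: 66→87, due 59, tardiness 28
F: 87→101, due 74, tardiness 27
E: 101→105, due 83, tardiness 22
I: 105→112, due 86, tardiness 26
H: 112→137, due 102, tardiness 35
C: 137→164, due 103, tardiness 61
Late patients: 7.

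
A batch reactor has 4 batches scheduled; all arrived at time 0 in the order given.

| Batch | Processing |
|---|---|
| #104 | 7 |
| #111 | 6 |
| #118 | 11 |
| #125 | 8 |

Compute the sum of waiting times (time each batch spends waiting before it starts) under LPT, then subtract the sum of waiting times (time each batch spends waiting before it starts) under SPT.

LPT (decreasing processing time): #118 #125 #104 #111.
#118: waits 0, runs 0→11
#125: waits 11, runs 11→19
#104: waits 19, runs 19→26
#111: waits 26, runs 26→32
Sum = 0+11+19+26 = 56.
SPT (increasing processing time): #111 #104 #125 #118.
#111: waits 0, runs 0→6
#104: waits 6, runs 6→13
#125: waits 13, runs 13→21
#118: waits 21, runs 21→32
Sum = 0+6+13+21 = 40.
Difference = 56 − 40 = 16.

16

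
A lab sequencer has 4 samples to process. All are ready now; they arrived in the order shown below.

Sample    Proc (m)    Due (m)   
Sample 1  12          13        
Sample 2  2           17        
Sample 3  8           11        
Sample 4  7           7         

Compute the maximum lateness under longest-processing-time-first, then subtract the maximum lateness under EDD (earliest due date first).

6

LPT (decreasing processing time): Sample 1 Sample 3 Sample 4 Sample 2.
Sample 1: 0→12, due 13, lateness -1
Sample 3: 12→20, due 11, lateness 9
Sample 4: 20→27, due 7, lateness 20
Sample 2: 27→29, due 17, lateness 12
Maximum = 20.
EDD (increasing due date): Sample 4 Sample 3 Sample 1 Sample 2.
Sample 4: 0→7, due 7, lateness 0
Sample 3: 7→15, due 11, lateness 4
Sample 1: 15→27, due 13, lateness 14
Sample 2: 27→29, due 17, lateness 12
Maximum = 14.
Difference = 20 − 14 = 6.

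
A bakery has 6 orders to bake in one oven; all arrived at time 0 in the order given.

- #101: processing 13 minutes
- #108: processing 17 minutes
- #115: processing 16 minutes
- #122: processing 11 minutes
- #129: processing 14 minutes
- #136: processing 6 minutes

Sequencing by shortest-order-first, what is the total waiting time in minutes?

157

SPT (increasing processing time): #136 #122 #101 #129 #115 #108.
#136: waits 0, runs 0→6
#122: waits 6, runs 6→17
#101: waits 17, runs 17→30
#129: waits 30, runs 30→44
#115: waits 44, runs 44→60
#108: waits 60, runs 60→77
Sum = 0+6+17+30+44+60 = 157.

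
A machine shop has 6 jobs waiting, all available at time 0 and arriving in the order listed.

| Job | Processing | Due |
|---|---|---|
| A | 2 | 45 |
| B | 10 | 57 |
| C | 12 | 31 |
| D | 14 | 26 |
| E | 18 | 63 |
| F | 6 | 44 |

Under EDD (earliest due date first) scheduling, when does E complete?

62

EDD (increasing due date): D C F A B E.
D: 0→14
C: 14→26
F: 26→32
A: 32→34
B: 34→44
E: 44→62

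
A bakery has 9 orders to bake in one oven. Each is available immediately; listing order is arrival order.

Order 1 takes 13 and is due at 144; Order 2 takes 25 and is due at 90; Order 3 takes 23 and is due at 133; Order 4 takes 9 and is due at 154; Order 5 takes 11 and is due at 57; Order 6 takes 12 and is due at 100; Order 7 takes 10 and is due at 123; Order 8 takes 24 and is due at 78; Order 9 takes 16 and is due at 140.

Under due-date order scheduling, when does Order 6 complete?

EDD (increasing due date): Order 5 Order 8 Order 2 Order 6 Order 7 Order 3 Order 9 Order 1 Order 4.
Order 5: 0→11
Order 8: 11→35
Order 2: 35→60
Order 6: 60→72

72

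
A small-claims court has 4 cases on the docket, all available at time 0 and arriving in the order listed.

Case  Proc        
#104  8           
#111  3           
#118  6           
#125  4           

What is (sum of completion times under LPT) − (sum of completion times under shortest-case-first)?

LPT (decreasing processing time): #104 #118 #125 #111.
#104: 0→8
#118: 8→14
#125: 14→18
#111: 18→21
Sum = 8+14+18+21 = 61.
SPT (increasing processing time): #111 #125 #118 #104.
#111: 0→3
#125: 3→7
#118: 7→13
#104: 13→21
Sum = 3+7+13+21 = 44.
Difference = 61 − 44 = 17.

17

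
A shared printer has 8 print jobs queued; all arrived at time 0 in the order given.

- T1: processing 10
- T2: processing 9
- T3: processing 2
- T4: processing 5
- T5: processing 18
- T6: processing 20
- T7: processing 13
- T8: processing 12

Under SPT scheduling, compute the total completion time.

298

SPT (increasing processing time): T3 T4 T2 T1 T8 T7 T5 T6.
T3: 0→2
T4: 2→7
T2: 7→16
T1: 16→26
T8: 26→38
T7: 38→51
T5: 51→69
T6: 69→89
Sum = 2+7+16+26+38+51+69+89 = 298.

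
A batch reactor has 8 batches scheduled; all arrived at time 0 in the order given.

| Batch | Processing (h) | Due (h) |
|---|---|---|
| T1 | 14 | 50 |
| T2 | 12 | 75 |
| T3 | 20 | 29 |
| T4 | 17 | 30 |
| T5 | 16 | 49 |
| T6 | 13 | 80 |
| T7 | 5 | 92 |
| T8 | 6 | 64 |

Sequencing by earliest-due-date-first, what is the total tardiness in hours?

76

EDD (increasing due date): T3 T4 T5 T1 T8 T2 T6 T7.
T3: 0→20, due 29, tardiness 0
T4: 20→37, due 30, tardiness 7
T5: 37→53, due 49, tardiness 4
T1: 53→67, due 50, tardiness 17
T8: 67→73, due 64, tardiness 9
T2: 73→85, due 75, tardiness 10
T6: 85→98, due 80, tardiness 18
T7: 98→103, due 92, tardiness 11
Sum = 0+7+4+17+9+10+18+11 = 76.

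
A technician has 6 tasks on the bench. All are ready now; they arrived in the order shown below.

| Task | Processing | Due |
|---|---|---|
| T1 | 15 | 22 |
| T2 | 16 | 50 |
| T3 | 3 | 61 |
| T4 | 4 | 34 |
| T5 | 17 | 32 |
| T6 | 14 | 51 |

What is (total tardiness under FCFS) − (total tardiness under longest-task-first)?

FIFO (arrival order): T1 T2 T3 T4 T5 T6.
T1: 0→15, due 22, tardiness 0
T2: 15→31, due 50, tardiness 0
T3: 31→34, due 61, tardiness 0
T4: 34→38, due 34, tardiness 4
T5: 38→55, due 32, tardiness 23
T6: 55→69, due 51, tardiness 18
Sum = 0+0+0+4+23+18 = 45.
LPT (decreasing processing time): T5 T2 T1 T6 T4 T3.
T5: 0→17, due 32, tardiness 0
T2: 17→33, due 50, tardiness 0
T1: 33→48, due 22, tardiness 26
T6: 48→62, due 51, tardiness 11
T4: 62→66, due 34, tardiness 32
T3: 66→69, due 61, tardiness 8
Sum = 0+0+26+11+32+8 = 77.
Difference = 45 − 77 = -32.

-32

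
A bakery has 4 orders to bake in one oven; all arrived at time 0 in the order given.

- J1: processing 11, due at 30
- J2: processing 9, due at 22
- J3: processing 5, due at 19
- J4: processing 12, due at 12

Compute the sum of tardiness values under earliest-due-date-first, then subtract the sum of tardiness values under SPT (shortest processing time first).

EDD (increasing due date): J4 J3 J2 J1.
J4: 0→12, due 12, tardiness 0
J3: 12→17, due 19, tardiness 0
J2: 17→26, due 22, tardiness 4
J1: 26→37, due 30, tardiness 7
Sum = 0+0+4+7 = 11.
SPT (increasing processing time): J3 J2 J1 J4.
J3: 0→5, due 19, tardiness 0
J2: 5→14, due 22, tardiness 0
J1: 14→25, due 30, tardiness 0
J4: 25→37, due 12, tardiness 25
Sum = 0+0+0+25 = 25.
Difference = 11 − 25 = -14.

-14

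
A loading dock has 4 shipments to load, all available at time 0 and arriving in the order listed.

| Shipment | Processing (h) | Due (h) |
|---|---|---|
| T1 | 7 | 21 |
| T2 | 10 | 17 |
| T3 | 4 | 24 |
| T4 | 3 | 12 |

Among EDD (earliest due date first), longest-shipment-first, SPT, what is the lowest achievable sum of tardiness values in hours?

0

EDD (increasing due date): T4 T2 T1 T3.
T4: 0→3, due 12, tardiness 0
T2: 3→13, due 17, tardiness 0
T1: 13→20, due 21, tardiness 0
T3: 20→24, due 24, tardiness 0
Sum = 0+0+0+0 = 0.
LPT (decreasing processing time): T2 T1 T3 T4.
T2: 0→10, due 17, tardiness 0
T1: 10→17, due 21, tardiness 0
T3: 17→21, due 24, tardiness 0
T4: 21→24, due 12, tardiness 12
Sum = 0+0+0+12 = 12.
SPT (increasing processing time): T4 T3 T1 T2.
T4: 0→3, due 12, tardiness 0
T3: 3→7, due 24, tardiness 0
T1: 7→14, due 21, tardiness 0
T2: 14→24, due 17, tardiness 7
Sum = 0+0+0+7 = 7.
EDD 0, LPT 12, SPT 7 → minimum 0.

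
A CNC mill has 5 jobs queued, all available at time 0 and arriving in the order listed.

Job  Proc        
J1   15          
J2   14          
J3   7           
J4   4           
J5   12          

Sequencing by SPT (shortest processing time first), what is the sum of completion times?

127

SPT (increasing processing time): J4 J3 J5 J2 J1.
J4: 0→4
J3: 4→11
J5: 11→23
J2: 23→37
J1: 37→52
Sum = 4+11+23+37+52 = 127.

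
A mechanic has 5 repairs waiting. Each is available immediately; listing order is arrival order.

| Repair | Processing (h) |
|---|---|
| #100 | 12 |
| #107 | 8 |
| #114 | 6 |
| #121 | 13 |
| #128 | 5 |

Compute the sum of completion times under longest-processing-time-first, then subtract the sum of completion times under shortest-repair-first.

LPT (decreasing processing time): #121 #100 #107 #114 #128.
#121: 0→13
#100: 13→25
#107: 25→33
#114: 33→39
#128: 39→44
Sum = 13+25+33+39+44 = 154.
SPT (increasing processing time): #128 #114 #107 #100 #121.
#128: 0→5
#114: 5→11
#107: 11→19
#100: 19→31
#121: 31→44
Sum = 5+11+19+31+44 = 110.
Difference = 154 − 110 = 44.

44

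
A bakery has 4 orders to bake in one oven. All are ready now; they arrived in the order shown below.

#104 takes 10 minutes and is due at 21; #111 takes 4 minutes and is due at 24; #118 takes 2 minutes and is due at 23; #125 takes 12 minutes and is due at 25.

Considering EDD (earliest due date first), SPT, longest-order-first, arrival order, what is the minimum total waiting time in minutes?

EDD (increasing due date): #104 #118 #111 #125.
#104: waits 0, runs 0→10
#118: waits 10, runs 10→12
#111: waits 12, runs 12→16
#125: waits 16, runs 16→28
Sum = 0+10+12+16 = 38.
SPT (increasing processing time): #118 #111 #104 #125.
#118: waits 0, runs 0→2
#111: waits 2, runs 2→6
#104: waits 6, runs 6→16
#125: waits 16, runs 16→28
Sum = 0+2+6+16 = 24.
LPT (decreasing processing time): #125 #104 #111 #118.
#125: waits 0, runs 0→12
#104: waits 12, runs 12→22
#111: waits 22, runs 22→26
#118: waits 26, runs 26→28
Sum = 0+12+22+26 = 60.
FIFO (arrival order): #104 #111 #118 #125.
#104: waits 0, runs 0→10
#111: waits 10, runs 10→14
#118: waits 14, runs 14→16
#125: waits 16, runs 16→28
Sum = 0+10+14+16 = 40.
EDD 38, SPT 24, LPT 60, FIFO 40 → minimum 24.

24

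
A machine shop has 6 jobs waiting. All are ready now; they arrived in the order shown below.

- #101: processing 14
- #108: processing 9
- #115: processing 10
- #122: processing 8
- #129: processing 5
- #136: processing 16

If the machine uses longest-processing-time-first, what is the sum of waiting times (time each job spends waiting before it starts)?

192

LPT (decreasing processing time): #136 #101 #115 #108 #122 #129.
#136: waits 0, runs 0→16
#101: waits 16, runs 16→30
#115: waits 30, runs 30→40
#108: waits 40, runs 40→49
#122: waits 49, runs 49→57
#129: waits 57, runs 57→62
Sum = 0+16+30+40+49+57 = 192.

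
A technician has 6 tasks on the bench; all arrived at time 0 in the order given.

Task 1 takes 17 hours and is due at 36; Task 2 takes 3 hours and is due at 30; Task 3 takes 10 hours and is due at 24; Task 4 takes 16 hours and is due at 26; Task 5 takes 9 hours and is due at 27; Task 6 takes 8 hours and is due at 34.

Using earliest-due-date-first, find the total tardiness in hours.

EDD (increasing due date): Task 3 Task 4 Task 5 Task 2 Task 6 Task 1.
Task 3: 0→10, due 24, tardiness 0
Task 4: 10→26, due 26, tardiness 0
Task 5: 26→35, due 27, tardiness 8
Task 2: 35→38, due 30, tardiness 8
Task 6: 38→46, due 34, tardiness 12
Task 1: 46→63, due 36, tardiness 27
Sum = 0+0+8+8+12+27 = 55.

55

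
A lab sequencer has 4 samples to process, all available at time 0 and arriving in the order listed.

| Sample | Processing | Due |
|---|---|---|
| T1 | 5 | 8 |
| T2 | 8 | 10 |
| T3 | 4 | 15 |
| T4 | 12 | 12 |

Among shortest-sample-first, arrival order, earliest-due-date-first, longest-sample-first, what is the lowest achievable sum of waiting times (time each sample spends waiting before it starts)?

SPT (increasing processing time): T3 T1 T2 T4.
T3: waits 0, runs 0→4
T1: waits 4, runs 4→9
T2: waits 9, runs 9→17
T4: waits 17, runs 17→29
Sum = 0+4+9+17 = 30.
FIFO (arrival order): T1 T2 T3 T4.
T1: waits 0, runs 0→5
T2: waits 5, runs 5→13
T3: waits 13, runs 13→17
T4: waits 17, runs 17→29
Sum = 0+5+13+17 = 35.
EDD (increasing due date): T1 T2 T4 T3.
T1: waits 0, runs 0→5
T2: waits 5, runs 5→13
T4: waits 13, runs 13→25
T3: waits 25, runs 25→29
Sum = 0+5+13+25 = 43.
LPT (decreasing processing time): T4 T2 T1 T3.
T4: waits 0, runs 0→12
T2: waits 12, runs 12→20
T1: waits 20, runs 20→25
T3: waits 25, runs 25→29
Sum = 0+12+20+25 = 57.
SPT 30, FIFO 35, EDD 43, LPT 57 → minimum 30.

30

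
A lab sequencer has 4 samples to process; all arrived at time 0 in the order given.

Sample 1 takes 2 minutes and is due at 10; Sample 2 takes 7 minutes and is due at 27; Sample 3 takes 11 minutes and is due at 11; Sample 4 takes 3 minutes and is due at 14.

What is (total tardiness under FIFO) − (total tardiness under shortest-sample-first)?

FIFO (arrival order): Sample 1 Sample 2 Sample 3 Sample 4.
Sample 1: 0→2, due 10, tardiness 0
Sample 2: 2→9, due 27, tardiness 0
Sample 3: 9→20, due 11, tardiness 9
Sample 4: 20→23, due 14, tardiness 9
Sum = 0+0+9+9 = 18.
SPT (increasing processing time): Sample 1 Sample 4 Sample 2 Sample 3.
Sample 1: 0→2, due 10, tardiness 0
Sample 4: 2→5, due 14, tardiness 0
Sample 2: 5→12, due 27, tardiness 0
Sample 3: 12→23, due 11, tardiness 12
Sum = 0+0+0+12 = 12.
Difference = 18 − 12 = 6.

6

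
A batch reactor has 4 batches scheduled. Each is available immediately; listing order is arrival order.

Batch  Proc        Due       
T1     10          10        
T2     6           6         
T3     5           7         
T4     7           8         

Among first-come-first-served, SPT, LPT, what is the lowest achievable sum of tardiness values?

33

FIFO (arrival order): T1 T2 T3 T4.
T1: 0→10, due 10, tardiness 0
T2: 10→16, due 6, tardiness 10
T3: 16→21, due 7, tardiness 14
T4: 21→28, due 8, tardiness 20
Sum = 0+10+14+20 = 44.
SPT (increasing processing time): T3 T2 T4 T1.
T3: 0→5, due 7, tardiness 0
T2: 5→11, due 6, tardiness 5
T4: 11→18, due 8, tardiness 10
T1: 18→28, due 10, tardiness 18
Sum = 0+5+10+18 = 33.
LPT (decreasing processing time): T1 T4 T2 T3.
T1: 0→10, due 10, tardiness 0
T4: 10→17, due 8, tardiness 9
T2: 17→23, due 6, tardiness 17
T3: 23→28, due 7, tardiness 21
Sum = 0+9+17+21 = 47.
FIFO 44, SPT 33, LPT 47 → minimum 33.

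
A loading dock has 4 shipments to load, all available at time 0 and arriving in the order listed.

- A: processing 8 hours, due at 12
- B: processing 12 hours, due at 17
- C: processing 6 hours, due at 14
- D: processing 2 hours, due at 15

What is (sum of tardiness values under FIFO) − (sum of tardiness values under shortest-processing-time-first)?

13

FIFO (arrival order): A B C D.
A: 0→8, due 12, tardiness 0
B: 8→20, due 17, tardiness 3
C: 20→26, due 14, tardiness 12
D: 26→28, due 15, tardiness 13
Sum = 0+3+12+13 = 28.
SPT (increasing processing time): D C A B.
D: 0→2, due 15, tardiness 0
C: 2→8, due 14, tardiness 0
A: 8→16, due 12, tardiness 4
B: 16→28, due 17, tardiness 11
Sum = 0+0+4+11 = 15.
Difference = 28 − 15 = 13.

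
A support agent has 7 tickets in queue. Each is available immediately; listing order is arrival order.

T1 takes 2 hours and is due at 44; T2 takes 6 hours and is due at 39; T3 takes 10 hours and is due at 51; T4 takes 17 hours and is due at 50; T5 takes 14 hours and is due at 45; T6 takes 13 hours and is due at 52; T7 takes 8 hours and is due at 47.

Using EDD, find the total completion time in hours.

EDD (increasing due date): T2 T1 T5 T7 T4 T3 T6.
T2: 0→6
T1: 6→8
T5: 8→22
T7: 22→30
T4: 30→47
T3: 47→57
T6: 57→70
Sum = 6+8+22+30+47+57+70 = 240.

240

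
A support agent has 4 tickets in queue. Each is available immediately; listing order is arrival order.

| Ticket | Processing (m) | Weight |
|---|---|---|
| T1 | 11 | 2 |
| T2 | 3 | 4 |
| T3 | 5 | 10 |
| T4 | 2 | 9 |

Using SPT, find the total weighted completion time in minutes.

SPT (increasing processing time): T4 T2 T3 T1.
T4: finishes 2, weight 9, w·C = 18
T2: finishes 5, weight 4, w·C = 20
T3: finishes 10, weight 10, w·C = 100
T1: finishes 21, weight 2, w·C = 42
Sum = 18+20+100+42 = 180.

180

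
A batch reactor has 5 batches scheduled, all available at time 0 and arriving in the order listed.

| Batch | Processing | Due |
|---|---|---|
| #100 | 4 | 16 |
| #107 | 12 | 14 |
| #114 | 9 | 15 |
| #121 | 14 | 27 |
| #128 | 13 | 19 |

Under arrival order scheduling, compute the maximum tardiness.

FIFO (arrival order): #100 #107 #114 #121 #128.
#100: 0→4, due 16, tardiness 0
#107: 4→16, due 14, tardiness 2
#114: 16→25, due 15, tardiness 10
#121: 25→39, due 27, tardiness 12
#128: 39→52, due 19, tardiness 33
Maximum = 33.

33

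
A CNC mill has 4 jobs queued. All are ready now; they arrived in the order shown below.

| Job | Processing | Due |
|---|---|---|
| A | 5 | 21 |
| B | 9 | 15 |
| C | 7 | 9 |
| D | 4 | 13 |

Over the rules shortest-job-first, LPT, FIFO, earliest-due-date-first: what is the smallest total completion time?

54

SPT (increasing processing time): D A C B.
D: 0→4
A: 4→9
C: 9→16
B: 16→25
Sum = 4+9+16+25 = 54.
LPT (decreasing processing time): B C A D.
B: 0→9
C: 9→16
A: 16→21
D: 21→25
Sum = 9+16+21+25 = 71.
FIFO (arrival order): A B C D.
A: 0→5
B: 5→14
C: 14→21
D: 21→25
Sum = 5+14+21+25 = 65.
EDD (increasing due date): C D B A.
C: 0→7
D: 7→11
B: 11→20
A: 20→25
Sum = 7+11+20+25 = 63.
SPT 54, LPT 71, FIFO 65, EDD 63 → minimum 54.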